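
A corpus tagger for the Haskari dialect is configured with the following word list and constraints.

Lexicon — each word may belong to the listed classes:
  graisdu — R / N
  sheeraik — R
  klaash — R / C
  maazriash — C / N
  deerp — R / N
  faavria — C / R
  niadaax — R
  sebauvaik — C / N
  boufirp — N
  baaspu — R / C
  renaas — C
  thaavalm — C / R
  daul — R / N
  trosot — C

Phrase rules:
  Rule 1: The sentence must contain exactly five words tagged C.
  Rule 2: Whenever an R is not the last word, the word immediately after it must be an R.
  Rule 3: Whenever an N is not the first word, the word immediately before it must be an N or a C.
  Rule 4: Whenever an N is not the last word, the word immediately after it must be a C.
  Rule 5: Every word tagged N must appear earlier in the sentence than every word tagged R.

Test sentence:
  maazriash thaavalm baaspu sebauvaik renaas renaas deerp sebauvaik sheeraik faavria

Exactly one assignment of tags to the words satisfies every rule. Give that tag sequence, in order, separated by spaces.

N C C N C C N C R R

Candidates per position — 1:maazriash {C,N}; 2:thaavalm {C,R}; 3:baaspu {R,C}; 4:sebauvaik {C,N}; 5:renaas {C}; 6:renaas {C}; 7:deerp {R,N}; 8:sebauvaik {C,N}; 9:sheeraik {R}; 10:faavria {C,R}.
Position 2: R is ruled out by rule 2; that leaves C.
Position 3: R is ruled out by rule 2; that leaves C.
Position 7: R is ruled out by rule 2; that leaves N.
Position 8: N is ruled out by rule 4; that leaves C.
Position 10: C is ruled out by rule 1; that leaves R.
Position 1: C is ruled out by rule 1; that leaves N.
Position 4: C is ruled out by rule 1; that leaves N.
The unique satisfying tagging is: N C C N C C N C R R.
Rule-by-rule: rule 1 holds; rule 2 holds; rule 3 holds; rule 4 holds; rule 5 holds.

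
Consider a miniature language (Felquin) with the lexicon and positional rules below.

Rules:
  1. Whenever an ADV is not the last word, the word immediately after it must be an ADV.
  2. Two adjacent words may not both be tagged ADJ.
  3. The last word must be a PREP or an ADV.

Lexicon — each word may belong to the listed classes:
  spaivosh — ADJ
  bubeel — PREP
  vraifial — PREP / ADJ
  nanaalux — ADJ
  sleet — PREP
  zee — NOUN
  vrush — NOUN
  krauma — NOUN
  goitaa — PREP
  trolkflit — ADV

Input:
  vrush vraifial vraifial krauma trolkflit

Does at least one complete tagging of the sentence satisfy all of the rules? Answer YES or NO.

Candidates per position — 1:vrush {NOUN}; 2:vraifial {PREP,ADJ}; 3:vraifial {PREP,ADJ}; 4:krauma {NOUN}; 5:trolkflit {ADV}.
One satisfying assignment: NOUN ADJ PREP NOUN ADV.
Verifying each rule — rule 1 holds; rule 2 holds; rule 3 holds.

YES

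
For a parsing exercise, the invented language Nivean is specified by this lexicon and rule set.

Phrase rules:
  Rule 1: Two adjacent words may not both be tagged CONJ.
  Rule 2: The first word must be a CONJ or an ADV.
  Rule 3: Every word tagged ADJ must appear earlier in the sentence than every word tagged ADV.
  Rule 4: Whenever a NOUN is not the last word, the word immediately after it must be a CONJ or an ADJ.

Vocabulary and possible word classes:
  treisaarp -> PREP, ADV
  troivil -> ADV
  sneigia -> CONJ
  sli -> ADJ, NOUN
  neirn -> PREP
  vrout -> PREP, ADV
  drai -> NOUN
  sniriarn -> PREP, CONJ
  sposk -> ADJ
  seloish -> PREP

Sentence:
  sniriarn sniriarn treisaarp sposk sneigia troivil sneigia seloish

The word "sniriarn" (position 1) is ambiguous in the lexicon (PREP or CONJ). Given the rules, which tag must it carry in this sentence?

Candidates per position — 1:sniriarn {PREP,CONJ}; 2:sniriarn {PREP,CONJ}; 3:treisaarp {PREP,ADV}; 4:sposk {ADJ}; 5:sneigia {CONJ}; 6:troivil {ADV}; 7:sneigia {CONJ}; 8:seloish {PREP}.
Position 1: tagging it PREP would leave rule 2 unsatisfiable, so it must be CONJ.
Position 2: tagging it CONJ would leave rule 1 unsatisfiable, so it must be PREP.
Position 3: tagging it ADV would leave rule 3 unsatisfiable, so it must be PREP.
The unique satisfying tagging is: CONJ PREP PREP ADJ CONJ ADV CONJ PREP.
Check: rule 1 ok; rule 2 ok; rule 3 ok; rule 4 ok.

CONJ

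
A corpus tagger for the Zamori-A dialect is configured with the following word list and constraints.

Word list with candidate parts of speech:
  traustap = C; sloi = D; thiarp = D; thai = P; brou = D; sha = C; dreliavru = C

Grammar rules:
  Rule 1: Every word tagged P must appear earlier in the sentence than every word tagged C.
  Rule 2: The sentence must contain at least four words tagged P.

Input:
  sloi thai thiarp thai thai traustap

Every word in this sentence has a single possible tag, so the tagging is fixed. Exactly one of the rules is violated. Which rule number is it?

Fixed tagging: D P D P P C.
Rule check: R1 ✓, R2 ✗.
Only rule 2 fails.

2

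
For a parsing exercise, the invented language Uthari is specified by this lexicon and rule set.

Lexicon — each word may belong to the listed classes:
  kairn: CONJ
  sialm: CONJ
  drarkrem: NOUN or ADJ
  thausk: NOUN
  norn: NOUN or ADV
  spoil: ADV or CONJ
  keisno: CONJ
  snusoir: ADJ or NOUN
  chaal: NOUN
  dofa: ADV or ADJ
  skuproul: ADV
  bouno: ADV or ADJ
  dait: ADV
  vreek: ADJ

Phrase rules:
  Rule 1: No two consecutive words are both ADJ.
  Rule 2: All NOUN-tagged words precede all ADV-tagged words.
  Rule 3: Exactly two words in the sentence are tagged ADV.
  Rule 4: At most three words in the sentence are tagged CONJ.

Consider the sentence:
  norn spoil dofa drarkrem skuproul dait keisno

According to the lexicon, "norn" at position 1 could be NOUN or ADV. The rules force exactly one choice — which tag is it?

NOUN

Candidates per position — 1:norn {NOUN,ADV}; 2:spoil {ADV,CONJ}; 3:dofa {ADV,ADJ}; 4:drarkrem {NOUN,ADJ}; 5:skuproul {ADV}; 6:dait {ADV}; 7:keisno {CONJ}.
Word 1 cannot be ADV — rule 3 would then fail for every completion. It is NOUN.
Word 2 cannot be ADV — rule 3 would then fail for every completion. It is CONJ.
Word 3 cannot be ADV — rule 3 would then fail for every completion. It is ADJ.
Word 4 cannot be ADJ — rule 1 would then fail for every completion. It is NOUN.
So the tagging must be: NOUN CONJ ADJ NOUN ADV ADV CONJ.
Check: rule 1 satisfied; rule 2 satisfied; rule 3 satisfied; rule 4 satisfied.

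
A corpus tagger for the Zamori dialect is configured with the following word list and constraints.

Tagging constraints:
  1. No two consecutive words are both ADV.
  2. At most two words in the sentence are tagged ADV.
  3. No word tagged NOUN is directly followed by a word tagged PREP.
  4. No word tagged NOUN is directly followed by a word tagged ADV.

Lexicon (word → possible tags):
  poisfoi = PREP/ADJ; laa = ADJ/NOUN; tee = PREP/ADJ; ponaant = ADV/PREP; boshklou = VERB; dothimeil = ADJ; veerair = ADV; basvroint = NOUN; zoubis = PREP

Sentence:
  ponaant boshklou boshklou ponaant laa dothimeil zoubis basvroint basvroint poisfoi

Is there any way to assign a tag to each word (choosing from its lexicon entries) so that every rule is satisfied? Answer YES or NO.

YES

Candidates per position — 1:ponaant {ADV,PREP}; 2:boshklou {VERB}; 3:boshklou {VERB}; 4:ponaant {ADV,PREP}; 5:laa {ADJ,NOUN}; 6:dothimeil {ADJ}; 7:zoubis {PREP}; 8:basvroint {NOUN}; 9:basvroint {NOUN}; 10:poisfoi {PREP,ADJ}.
One satisfying assignment: ADV VERB VERB PREP NOUN ADJ PREP NOUN NOUN ADJ.
Checking: rule 1 satisfied; rule 2 satisfied; rule 3 satisfied; rule 4 satisfied.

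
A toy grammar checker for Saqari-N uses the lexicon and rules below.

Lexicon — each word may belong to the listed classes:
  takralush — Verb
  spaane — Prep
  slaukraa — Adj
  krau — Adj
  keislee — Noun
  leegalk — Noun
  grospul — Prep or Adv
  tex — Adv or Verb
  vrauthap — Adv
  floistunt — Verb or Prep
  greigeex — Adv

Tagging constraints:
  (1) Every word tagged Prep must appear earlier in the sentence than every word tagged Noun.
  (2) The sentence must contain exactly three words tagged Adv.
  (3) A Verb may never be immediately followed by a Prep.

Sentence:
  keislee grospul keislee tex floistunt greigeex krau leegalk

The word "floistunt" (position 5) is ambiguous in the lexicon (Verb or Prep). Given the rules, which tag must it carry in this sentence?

Verb

Candidates per position — 1:keislee {Noun}; 2:grospul {Prep,Adv}; 3:keislee {Noun}; 4:tex {Adv,Verb}; 5:floistunt {Verb,Prep}; 6:greigeex {Adv}; 7:krau {Adj}; 8:leegalk {Noun}.
Position 2: tagging it Prep would leave rule 1 unsatisfiable, so it must be Adv.
Position 4: tagging it Verb would leave rule 2 unsatisfiable, so it must be Adv.
Position 5: tagging it Prep would leave rule 1 unsatisfiable, so it must be Verb.
So the tagging must be: Noun Adv Noun Adv Verb Adv Adj Noun.
Check: rule 1 ok; rule 2 ok; rule 3 ok.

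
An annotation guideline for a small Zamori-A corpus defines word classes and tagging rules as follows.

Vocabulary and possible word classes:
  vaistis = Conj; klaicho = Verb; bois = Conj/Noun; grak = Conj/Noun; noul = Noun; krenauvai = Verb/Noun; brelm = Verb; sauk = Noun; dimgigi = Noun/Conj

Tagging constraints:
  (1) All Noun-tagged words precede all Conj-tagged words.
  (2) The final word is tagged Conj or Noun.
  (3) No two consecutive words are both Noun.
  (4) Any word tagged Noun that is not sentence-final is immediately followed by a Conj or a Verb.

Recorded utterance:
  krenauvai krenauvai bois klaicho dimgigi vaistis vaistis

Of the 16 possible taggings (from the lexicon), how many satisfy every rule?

7

Candidates per position — 1:krenauvai {Verb,Noun}; 2:krenauvai {Verb,Noun}; 3:bois {Conj,Noun}; 4:klaicho {Verb}; 5:dimgigi {Noun,Conj}; 6:vaistis {Conj}; 7:vaistis {Conj}.
There are 16 candidate sequences in total.
Checking each against the rules leaves 7 sequences.
Count = 7.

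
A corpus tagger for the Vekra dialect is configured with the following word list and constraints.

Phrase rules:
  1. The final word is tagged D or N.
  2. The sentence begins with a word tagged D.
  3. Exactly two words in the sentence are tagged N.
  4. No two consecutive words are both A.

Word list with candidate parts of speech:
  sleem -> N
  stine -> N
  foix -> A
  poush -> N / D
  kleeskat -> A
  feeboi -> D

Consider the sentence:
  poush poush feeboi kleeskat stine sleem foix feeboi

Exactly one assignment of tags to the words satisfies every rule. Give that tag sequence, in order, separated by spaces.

D D D A N N A D

Candidates per position — 1:poush {N,D}; 2:poush {N,D}; 3:feeboi {D}; 4:kleeskat {A}; 5:stine {N}; 6:sleem {N}; 7:foix {A}; 8:feeboi {D}.
If word 1 were N, no tagging could satisfy rule 2; so word 1 is D.
If word 2 were N, no tagging could satisfy rule 3; so word 2 is D.
The unique satisfying tagging is: D D D A N N A D.
Checking: rule 1 holds; rule 2 holds; rule 3 holds; rule 4 holds.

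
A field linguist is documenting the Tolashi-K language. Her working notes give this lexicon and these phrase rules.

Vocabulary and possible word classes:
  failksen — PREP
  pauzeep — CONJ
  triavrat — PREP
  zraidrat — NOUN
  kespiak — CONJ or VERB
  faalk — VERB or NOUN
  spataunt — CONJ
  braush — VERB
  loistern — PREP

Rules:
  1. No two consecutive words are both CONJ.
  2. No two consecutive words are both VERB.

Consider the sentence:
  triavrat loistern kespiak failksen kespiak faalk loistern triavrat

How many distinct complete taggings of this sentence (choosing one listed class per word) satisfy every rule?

6

Candidates per position — 1:triavrat {PREP}; 2:loistern {PREP}; 3:kespiak {CONJ,VERB}; 4:failksen {PREP}; 5:kespiak {CONJ,VERB}; 6:faalk {VERB,NOUN}; 7:loistern {PREP}; 8:triavrat {PREP}.
There are 8 candidate sequences in total.
Checking each against the rules leaves 6 sequences.
Count = 6.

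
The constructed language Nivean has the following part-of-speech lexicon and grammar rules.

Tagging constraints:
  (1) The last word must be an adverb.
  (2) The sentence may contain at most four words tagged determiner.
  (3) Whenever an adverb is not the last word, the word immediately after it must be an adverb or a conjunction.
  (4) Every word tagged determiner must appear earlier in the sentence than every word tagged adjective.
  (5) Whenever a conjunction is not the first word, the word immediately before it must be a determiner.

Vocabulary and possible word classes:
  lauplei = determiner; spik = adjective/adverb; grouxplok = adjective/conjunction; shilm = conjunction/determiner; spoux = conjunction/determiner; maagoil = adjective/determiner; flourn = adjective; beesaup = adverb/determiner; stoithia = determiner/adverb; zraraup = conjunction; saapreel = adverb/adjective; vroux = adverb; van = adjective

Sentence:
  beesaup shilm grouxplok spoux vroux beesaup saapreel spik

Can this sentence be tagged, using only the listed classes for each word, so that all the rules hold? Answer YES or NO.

Candidates per position — 1:beesaup {adverb,determiner}; 2:shilm {conjunction,determiner}; 3:grouxplok {adjective,conjunction}; 4:spoux {conjunction,determiner}; 5:vroux {adverb}; 6:beesaup {adverb,determiner}; 7:saapreel {adverb,adjective}; 8:spik {adjective,adverb}.
One satisfying assignment: determiner determiner conjunction determiner adverb adverb adverb adverb.
Check: rule 1 holds; rule 2 holds; rule 3 holds; rule 4 holds; rule 5 holds.

YES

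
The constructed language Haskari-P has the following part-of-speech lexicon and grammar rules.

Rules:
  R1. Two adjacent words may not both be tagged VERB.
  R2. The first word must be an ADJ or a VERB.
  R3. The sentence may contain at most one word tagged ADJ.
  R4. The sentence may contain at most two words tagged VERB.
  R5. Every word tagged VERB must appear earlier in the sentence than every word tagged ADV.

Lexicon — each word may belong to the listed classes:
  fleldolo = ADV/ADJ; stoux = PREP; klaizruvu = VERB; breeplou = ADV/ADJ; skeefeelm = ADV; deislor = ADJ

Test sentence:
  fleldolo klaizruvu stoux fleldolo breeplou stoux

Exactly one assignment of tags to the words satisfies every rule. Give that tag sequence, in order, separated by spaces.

ADJ VERB PREP ADV ADV PREP

Candidates per position — 1:fleldolo {ADV,ADJ}; 2:klaizruvu {VERB}; 3:stoux {PREP}; 4:fleldolo {ADV,ADJ}; 5:breeplou {ADV,ADJ}; 6:stoux {PREP}.
Position 1: ADV is ruled out by rule 2; that leaves ADJ.
Position 4: ADJ is ruled out by rule 3; that leaves ADV.
Position 5: ADJ is ruled out by rule 3; that leaves ADV.
So the tagging must be: ADJ VERB PREP ADV ADV PREP.
Verifying each rule — rule 1 satisfied; rule 2 satisfied; rule 3 satisfied; rule 4 satisfied; rule 5 satisfied.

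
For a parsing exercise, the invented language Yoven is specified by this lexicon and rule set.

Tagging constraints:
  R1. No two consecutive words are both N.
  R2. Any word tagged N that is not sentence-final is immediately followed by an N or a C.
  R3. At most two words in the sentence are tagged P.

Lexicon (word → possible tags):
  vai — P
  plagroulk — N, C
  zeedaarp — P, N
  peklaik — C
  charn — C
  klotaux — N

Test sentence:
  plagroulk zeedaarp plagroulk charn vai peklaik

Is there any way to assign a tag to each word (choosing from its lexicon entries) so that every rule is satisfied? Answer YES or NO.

Candidates per position — 1:plagroulk {N,C}; 2:zeedaarp {P,N}; 3:plagroulk {N,C}; 4:charn {C}; 5:vai {P}; 6:peklaik {C}.
One satisfying assignment: C N C C P C.
Verifying each rule — rule 1 holds; rule 2 holds; rule 3 holds.

YES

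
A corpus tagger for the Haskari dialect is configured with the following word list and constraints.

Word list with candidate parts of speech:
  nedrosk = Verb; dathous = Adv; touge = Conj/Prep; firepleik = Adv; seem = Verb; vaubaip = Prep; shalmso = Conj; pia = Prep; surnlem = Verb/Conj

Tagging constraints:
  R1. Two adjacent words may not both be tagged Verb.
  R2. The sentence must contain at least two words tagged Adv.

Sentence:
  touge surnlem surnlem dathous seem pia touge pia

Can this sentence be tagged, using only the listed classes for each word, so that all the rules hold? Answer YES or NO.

Candidates per position — 1:touge {Conj,Prep}; 2:surnlem {Verb,Conj}; 3:surnlem {Verb,Conj}; 4:dathous {Adv}; 5:seem {Verb}; 6:pia {Prep}; 7:touge {Conj,Prep}; 8:pia {Prep}.
Rule 2 cannot be satisfied by any choice of tags from the lexicon.
So there is no consistent tagging.

NO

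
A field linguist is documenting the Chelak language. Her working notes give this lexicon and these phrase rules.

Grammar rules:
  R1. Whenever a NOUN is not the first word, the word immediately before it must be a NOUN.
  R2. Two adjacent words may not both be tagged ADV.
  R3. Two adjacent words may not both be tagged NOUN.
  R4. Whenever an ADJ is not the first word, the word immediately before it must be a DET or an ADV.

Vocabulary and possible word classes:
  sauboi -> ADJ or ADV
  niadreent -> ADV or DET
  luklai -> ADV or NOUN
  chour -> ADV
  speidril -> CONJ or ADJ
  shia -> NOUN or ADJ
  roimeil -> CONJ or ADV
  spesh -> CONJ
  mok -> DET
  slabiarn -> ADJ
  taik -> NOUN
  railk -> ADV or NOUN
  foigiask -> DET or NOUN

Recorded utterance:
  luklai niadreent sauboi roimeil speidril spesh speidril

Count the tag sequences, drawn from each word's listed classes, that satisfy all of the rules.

Candidates per position — 1:luklai {ADV,NOUN}; 2:niadreent {ADV,DET}; 3:sauboi {ADJ,ADV}; 4:roimeil {CONJ,ADV}; 5:speidril {CONJ,ADJ}; 6:spesh {CONJ}; 7:speidril {CONJ,ADJ}.
There are 64 candidate sequences in total.
Checking each against the rules leaves 11 sequences.
Count = 11.

11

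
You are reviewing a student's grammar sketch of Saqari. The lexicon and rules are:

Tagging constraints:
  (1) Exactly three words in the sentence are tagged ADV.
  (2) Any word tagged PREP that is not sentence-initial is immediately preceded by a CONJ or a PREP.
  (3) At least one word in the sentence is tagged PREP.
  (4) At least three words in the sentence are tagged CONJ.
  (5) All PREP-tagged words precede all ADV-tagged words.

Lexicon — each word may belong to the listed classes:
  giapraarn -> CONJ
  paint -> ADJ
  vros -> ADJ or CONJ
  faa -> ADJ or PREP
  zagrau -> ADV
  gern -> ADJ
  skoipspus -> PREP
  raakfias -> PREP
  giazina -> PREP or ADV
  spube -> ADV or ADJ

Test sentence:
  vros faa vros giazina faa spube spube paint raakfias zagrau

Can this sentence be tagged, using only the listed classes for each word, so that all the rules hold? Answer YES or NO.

Candidates per position — 1:vros {ADJ,CONJ}; 2:faa {ADJ,PREP}; 3:vros {ADJ,CONJ}; 4:giazina {PREP,ADV}; 5:faa {ADJ,PREP}; 6:spube {ADV,ADJ}; 7:spube {ADV,ADJ}; 8:paint {ADJ}; 9:raakfias {PREP}; 10:zagrau {ADV}.
Rule 2 cannot be satisfied by any choice of tags from the lexicon.
So there is no consistent tagging.

NO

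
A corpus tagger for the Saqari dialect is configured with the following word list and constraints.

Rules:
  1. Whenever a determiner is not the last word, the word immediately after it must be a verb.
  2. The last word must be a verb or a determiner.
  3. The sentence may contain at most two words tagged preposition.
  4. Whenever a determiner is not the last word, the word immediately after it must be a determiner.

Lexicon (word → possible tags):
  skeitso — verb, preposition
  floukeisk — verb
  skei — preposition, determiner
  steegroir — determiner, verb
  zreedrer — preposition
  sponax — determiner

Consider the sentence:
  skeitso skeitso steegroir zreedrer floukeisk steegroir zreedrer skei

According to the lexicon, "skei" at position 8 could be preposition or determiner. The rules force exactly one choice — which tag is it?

Candidates per position — 1:skeitso {verb,preposition}; 2:skeitso {verb,preposition}; 3:steegroir {determiner,verb}; 4:zreedrer {preposition}; 5:floukeisk {verb}; 6:steegroir {determiner,verb}; 7:zreedrer {preposition}; 8:skei {preposition,determiner}.
Word 1 cannot be preposition — rule 3 would then fail for every completion. It is verb.
Word 2 cannot be preposition — rule 3 would then fail for every completion. It is verb.
Word 3 cannot be determiner — rule 1 would then fail for every completion. It is verb.
Word 6 cannot be determiner — rule 1 would then fail for every completion. It is verb.
Word 8 cannot be preposition — rule 2 would then fail for every completion. It is determiner.
The unique satisfying tagging is: verb verb verb preposition verb verb preposition determiner.
Check: rule 1 satisfied; rule 2 satisfied; rule 3 satisfied; rule 4 satisfied.

determiner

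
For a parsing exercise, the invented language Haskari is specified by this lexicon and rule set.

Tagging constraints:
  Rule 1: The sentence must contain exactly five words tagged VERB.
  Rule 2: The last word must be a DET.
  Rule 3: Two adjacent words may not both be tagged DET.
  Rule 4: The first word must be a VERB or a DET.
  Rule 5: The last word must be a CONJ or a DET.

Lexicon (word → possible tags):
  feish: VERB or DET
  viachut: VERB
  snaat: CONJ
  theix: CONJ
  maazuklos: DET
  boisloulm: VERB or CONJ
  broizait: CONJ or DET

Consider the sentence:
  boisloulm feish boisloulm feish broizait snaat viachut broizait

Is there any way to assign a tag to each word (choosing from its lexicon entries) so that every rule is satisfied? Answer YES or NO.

Candidates per position — 1:boisloulm {VERB,CONJ}; 2:feish {VERB,DET}; 3:boisloulm {VERB,CONJ}; 4:feish {VERB,DET}; 5:broizait {CONJ,DET}; 6:snaat {CONJ}; 7:viachut {VERB}; 8:broizait {CONJ,DET}.
One satisfying assignment: VERB VERB VERB VERB CONJ CONJ VERB DET.
Checking: rule 1 satisfied; rule 2 satisfied; rule 3 satisfied; rule 4 satisfied; rule 5 satisfied.

YES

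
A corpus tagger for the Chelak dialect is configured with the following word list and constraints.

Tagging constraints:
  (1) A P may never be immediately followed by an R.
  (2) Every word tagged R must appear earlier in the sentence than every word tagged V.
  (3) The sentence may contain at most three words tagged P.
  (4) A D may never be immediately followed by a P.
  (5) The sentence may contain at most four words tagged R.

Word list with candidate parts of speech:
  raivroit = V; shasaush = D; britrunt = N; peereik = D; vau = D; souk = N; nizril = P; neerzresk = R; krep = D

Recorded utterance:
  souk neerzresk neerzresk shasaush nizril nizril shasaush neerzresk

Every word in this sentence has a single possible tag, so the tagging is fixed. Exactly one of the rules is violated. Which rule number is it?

Fixed tagging: N R R D P P D R.
Checking each rule: R1 ok, R2 ok, R3 ok, R4 fails, R5 ok.
Only rule 4 fails.

4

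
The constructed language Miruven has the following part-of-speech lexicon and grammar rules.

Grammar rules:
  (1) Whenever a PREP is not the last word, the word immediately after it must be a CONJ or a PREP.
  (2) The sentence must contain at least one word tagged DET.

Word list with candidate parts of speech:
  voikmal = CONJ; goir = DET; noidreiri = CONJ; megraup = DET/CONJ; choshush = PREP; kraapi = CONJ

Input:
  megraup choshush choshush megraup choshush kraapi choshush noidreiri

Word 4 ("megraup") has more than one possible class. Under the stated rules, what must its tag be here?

Candidates per position — 1:megraup {DET,CONJ}; 2:choshush {PREP}; 3:choshush {PREP}; 4:megraup {DET,CONJ}; 5:choshush {PREP}; 6:kraapi {CONJ}; 7:choshush {PREP}; 8:noidreiri {CONJ}.
Position 4: tagging it DET would leave rule 1 unsatisfiable, so it must be CONJ.
Position 1: tagging it CONJ would leave rule 2 unsatisfiable, so it must be DET.
That leaves exactly one tagging: DET PREP PREP CONJ PREP CONJ PREP CONJ.
Check: rule 1 ok; rule 2 ok.

CONJ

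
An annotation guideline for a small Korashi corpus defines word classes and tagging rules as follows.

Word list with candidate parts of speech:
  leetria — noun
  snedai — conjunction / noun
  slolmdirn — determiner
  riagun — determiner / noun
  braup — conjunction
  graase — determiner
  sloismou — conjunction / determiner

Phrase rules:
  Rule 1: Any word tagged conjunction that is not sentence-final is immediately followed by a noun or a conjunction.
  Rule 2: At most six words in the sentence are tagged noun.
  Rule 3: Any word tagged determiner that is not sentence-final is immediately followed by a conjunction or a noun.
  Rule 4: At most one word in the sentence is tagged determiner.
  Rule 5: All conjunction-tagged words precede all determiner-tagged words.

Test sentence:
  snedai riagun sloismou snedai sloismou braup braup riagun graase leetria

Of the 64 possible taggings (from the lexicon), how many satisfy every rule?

4

Candidates per position — 1:snedai {conjunction,noun}; 2:riagun {determiner,noun}; 3:sloismou {conjunction,determiner}; 4:snedai {conjunction,noun}; 5:sloismou {conjunction,determiner}; 6:braup {conjunction}; 7:braup {conjunction}; 8:riagun {determiner,noun}; 9:graase {determiner}; 10:leetria {noun}.
There are 64 candidate sequences in total.
The sequences that satisfy every rule: conjunction noun conjunction conjunction conjunction conjunction conjunction noun determiner noun; conjunction noun conjunction noun conjunction conjunction conjunction noun determiner noun; noun noun conjunction conjunction conjunction conjunction conjunction noun determiner noun; noun noun conjunction noun conjunction conjunction conjunction noun determiner noun.
Count = 4.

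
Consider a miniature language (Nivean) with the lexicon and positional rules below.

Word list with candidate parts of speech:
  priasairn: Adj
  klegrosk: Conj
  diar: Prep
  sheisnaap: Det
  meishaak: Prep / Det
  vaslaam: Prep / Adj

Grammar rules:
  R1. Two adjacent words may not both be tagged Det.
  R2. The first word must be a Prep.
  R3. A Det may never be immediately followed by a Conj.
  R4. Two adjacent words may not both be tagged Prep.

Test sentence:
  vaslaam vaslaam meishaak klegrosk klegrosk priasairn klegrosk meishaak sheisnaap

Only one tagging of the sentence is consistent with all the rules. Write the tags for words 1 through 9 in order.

Candidates per position — 1:vaslaam {Prep,Adj}; 2:vaslaam {Prep,Adj}; 3:meishaak {Prep,Det}; 4:klegrosk {Conj}; 5:klegrosk {Conj}; 6:priasairn {Adj}; 7:klegrosk {Conj}; 8:meishaak {Prep,Det}; 9:sheisnaap {Det}.
Word 1 cannot be Adj — rule 2 would then fail for every completion. It is Prep.
Word 2 cannot be Prep — rule 4 would then fail for every completion. It is Adj.
Word 3 cannot be Det — rule 3 would then fail for every completion. It is Prep.
Word 8 cannot be Det — rule 1 would then fail for every completion. It is Prep.
So the tagging must be: Prep Adj Prep Conj Conj Adj Conj Prep Det.
Checking: rule 1 ✓; rule 2 ✓; rule 3 ✓; rule 4 ✓.

Prep Adj Prep Conj Conj Adj Conj Prep Det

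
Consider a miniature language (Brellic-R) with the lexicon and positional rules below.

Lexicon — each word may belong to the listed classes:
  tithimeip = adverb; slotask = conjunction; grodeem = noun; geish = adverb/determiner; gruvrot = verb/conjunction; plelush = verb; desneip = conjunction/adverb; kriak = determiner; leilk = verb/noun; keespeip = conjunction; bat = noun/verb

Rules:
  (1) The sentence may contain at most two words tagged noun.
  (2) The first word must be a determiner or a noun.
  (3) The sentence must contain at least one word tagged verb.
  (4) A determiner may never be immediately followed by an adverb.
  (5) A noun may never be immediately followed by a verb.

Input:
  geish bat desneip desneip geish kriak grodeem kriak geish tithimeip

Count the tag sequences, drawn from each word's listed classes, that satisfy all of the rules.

Candidates per position — 1:geish {adverb,determiner}; 2:bat {noun,verb}; 3:desneip {conjunction,adverb}; 4:desneip {conjunction,adverb}; 5:geish {adverb,determiner}; 6:kriak {determiner}; 7:grodeem {noun}; 8:kriak {determiner}; 9:geish {adverb,determiner}; 10:tithimeip {adverb}.
There are 64 candidate sequences in total.
Rule 4 cannot be satisfied by any choice of tags from the lexicon.
So there is no consistent tagging.
Count = 0.

0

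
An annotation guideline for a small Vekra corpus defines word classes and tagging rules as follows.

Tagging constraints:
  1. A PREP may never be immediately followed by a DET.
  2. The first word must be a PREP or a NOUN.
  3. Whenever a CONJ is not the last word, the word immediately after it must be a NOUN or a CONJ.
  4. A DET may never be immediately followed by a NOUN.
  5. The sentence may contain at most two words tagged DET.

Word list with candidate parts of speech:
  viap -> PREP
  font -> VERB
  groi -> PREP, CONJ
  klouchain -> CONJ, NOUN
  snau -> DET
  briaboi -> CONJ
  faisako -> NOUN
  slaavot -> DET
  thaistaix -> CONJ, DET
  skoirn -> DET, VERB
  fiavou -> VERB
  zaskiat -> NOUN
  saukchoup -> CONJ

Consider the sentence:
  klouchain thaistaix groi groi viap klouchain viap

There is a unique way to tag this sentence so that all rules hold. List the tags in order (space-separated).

NOUN DET PREP PREP PREP NOUN PREP

Candidates per position — 1:klouchain {CONJ,NOUN}; 2:thaistaix {CONJ,DET}; 3:groi {PREP,CONJ}; 4:groi {PREP,CONJ}; 5:viap {PREP}; 6:klouchain {CONJ,NOUN}; 7:viap {PREP}.
Position 1: tagging it CONJ would leave rule 2 unsatisfiable, so it must be NOUN.
Position 2: tagging it CONJ would leave rule 3 unsatisfiable, so it must be DET.
Position 3: tagging it CONJ would leave rule 3 unsatisfiable, so it must be PREP.
Position 4: tagging it CONJ would leave rule 3 unsatisfiable, so it must be PREP.
Position 6: tagging it CONJ would leave rule 3 unsatisfiable, so it must be NOUN.
So the tagging must be: NOUN DET PREP PREP PREP NOUN PREP.
Verifying each rule — rule 1 ✓; rule 2 ✓; rule 3 ✓; rule 4 ✓; rule 5 ✓.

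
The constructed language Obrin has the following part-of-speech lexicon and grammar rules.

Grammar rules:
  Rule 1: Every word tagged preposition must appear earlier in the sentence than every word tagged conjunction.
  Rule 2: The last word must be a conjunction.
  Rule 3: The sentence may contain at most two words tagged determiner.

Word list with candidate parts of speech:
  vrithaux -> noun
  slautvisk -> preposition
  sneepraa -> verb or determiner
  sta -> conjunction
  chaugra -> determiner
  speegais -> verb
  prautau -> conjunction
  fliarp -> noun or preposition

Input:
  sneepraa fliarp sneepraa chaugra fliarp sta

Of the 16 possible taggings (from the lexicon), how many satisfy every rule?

12

Candidates per position — 1:sneepraa {verb,determiner}; 2:fliarp {noun,preposition}; 3:sneepraa {verb,determiner}; 4:chaugra {determiner}; 5:fliarp {noun,preposition}; 6:sta {conjunction}.
There are 16 candidate sequences in total.
Checking each against the rules leaves 12 sequences.
Count = 12.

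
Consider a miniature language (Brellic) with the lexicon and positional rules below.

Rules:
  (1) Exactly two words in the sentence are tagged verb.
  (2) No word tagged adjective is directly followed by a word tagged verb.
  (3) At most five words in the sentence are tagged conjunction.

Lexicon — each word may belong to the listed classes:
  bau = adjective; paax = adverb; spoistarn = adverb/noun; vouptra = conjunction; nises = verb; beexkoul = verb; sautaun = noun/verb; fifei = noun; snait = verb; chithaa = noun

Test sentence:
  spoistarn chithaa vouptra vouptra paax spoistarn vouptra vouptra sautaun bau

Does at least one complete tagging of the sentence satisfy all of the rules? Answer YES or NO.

NO

Candidates per position — 1:spoistarn {adverb,noun}; 2:chithaa {noun}; 3:vouptra {conjunction}; 4:vouptra {conjunction}; 5:paax {adverb}; 6:spoistarn {adverb,noun}; 7:vouptra {conjunction}; 8:vouptra {conjunction}; 9:sautaun {noun,verb}; 10:bau {adjective}.
Rule 1 cannot be satisfied by any choice of tags from the lexicon.
So there is no consistent tagging.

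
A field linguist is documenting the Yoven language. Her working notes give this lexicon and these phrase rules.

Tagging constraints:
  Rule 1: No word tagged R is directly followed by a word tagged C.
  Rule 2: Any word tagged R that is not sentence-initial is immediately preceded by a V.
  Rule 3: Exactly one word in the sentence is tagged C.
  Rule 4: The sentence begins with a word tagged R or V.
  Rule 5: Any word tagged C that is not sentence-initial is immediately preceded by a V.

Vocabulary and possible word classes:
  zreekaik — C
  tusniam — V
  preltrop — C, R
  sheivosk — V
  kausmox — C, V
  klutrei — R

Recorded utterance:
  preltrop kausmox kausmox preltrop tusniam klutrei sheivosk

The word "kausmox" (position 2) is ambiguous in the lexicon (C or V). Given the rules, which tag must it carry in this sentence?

Candidates per position — 1:preltrop {C,R}; 2:kausmox {C,V}; 3:kausmox {C,V}; 4:preltrop {C,R}; 5:tusniam {V}; 6:klutrei {R}; 7:sheivosk {V}.
If word 1 were C, no tagging could satisfy rule 4; so word 1 is R.
If word 2 were C, no tagging could satisfy rule 1; so word 2 is V.
The remaining ambiguous positions (3, 4) are resolved jointly — only one combination satisfies every rule.
That leaves exactly one tagging: R V V C V R V.
Verifying each rule — rule 1 satisfied; rule 2 satisfied; rule 3 satisfied; rule 4 satisfied; rule 5 satisfied.

V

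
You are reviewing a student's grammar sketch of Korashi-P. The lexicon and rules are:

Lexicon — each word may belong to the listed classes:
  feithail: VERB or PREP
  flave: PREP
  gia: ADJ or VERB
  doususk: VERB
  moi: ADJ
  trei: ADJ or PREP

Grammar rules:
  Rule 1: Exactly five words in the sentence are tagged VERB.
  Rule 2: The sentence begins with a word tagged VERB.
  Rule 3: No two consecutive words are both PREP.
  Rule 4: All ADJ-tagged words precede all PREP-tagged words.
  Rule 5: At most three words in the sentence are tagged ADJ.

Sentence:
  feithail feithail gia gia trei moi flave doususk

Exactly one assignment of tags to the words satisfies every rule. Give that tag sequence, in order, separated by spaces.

VERB VERB VERB VERB ADJ ADJ PREP VERB

Candidates per position — 1:feithail {VERB,PREP}; 2:feithail {VERB,PREP}; 3:gia {ADJ,VERB}; 4:gia {ADJ,VERB}; 5:trei {ADJ,PREP}; 6:moi {ADJ}; 7:flave {PREP}; 8:doususk {VERB}.
At position 1, choosing PREP makes rule 1 impossible to satisfy; hence VERB.
At position 2, choosing PREP makes rule 1 impossible to satisfy; hence VERB.
At position 3, choosing ADJ makes rule 1 impossible to satisfy; hence VERB.
At position 4, choosing ADJ makes rule 1 impossible to satisfy; hence VERB.
At position 5, choosing PREP makes rule 4 impossible to satisfy; hence ADJ.
The only consistent sequence is: VERB VERB VERB VERB ADJ ADJ PREP VERB.
Checking: rule 1 satisfied; rule 2 satisfied; rule 3 satisfied; rule 4 satisfied; rule 5 satisfied.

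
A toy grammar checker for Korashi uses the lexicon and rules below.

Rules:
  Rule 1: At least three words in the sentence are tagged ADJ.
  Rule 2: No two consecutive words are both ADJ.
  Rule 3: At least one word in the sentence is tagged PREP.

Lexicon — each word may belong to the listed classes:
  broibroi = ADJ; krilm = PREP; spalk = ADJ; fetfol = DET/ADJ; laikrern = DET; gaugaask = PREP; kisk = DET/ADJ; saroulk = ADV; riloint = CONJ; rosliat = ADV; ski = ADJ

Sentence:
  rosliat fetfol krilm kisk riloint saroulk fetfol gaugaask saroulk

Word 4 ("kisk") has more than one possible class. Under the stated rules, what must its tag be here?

ADJ

Candidates per position — 1:rosliat {ADV}; 2:fetfol {DET,ADJ}; 3:krilm {PREP}; 4:kisk {DET,ADJ}; 5:riloint {CONJ}; 6:saroulk {ADV}; 7:fetfol {DET,ADJ}; 8:gaugaask {PREP}; 9:saroulk {ADV}.
If word 2 were DET, no tagging could satisfy rule 1; so word 2 is ADJ.
If word 4 were DET, no tagging could satisfy rule 1; so word 4 is ADJ.
If word 7 were DET, no tagging could satisfy rule 1; so word 7 is ADJ.
The unique satisfying tagging is: ADV ADJ PREP ADJ CONJ ADV ADJ PREP ADV.
Check: rule 1 holds; rule 2 holds; rule 3 holds.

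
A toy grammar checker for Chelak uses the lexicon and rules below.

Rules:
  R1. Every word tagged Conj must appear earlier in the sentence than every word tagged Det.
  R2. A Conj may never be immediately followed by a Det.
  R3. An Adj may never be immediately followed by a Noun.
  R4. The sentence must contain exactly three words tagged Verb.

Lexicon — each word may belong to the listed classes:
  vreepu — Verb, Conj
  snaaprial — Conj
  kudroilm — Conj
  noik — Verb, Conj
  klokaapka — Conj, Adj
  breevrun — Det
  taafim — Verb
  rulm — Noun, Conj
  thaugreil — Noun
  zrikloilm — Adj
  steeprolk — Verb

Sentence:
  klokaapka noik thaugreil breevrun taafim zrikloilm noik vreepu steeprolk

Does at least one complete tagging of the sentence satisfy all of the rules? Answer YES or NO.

NO

Candidates per position — 1:klokaapka {Conj,Adj}; 2:noik {Verb,Conj}; 3:thaugreil {Noun}; 4:breevrun {Det}; 5:taafim {Verb}; 6:zrikloilm {Adj}; 7:noik {Verb,Conj}; 8:vreepu {Verb,Conj}; 9:steeprolk {Verb}.
Every candidate sequence violates at least one rule; no consistent tagging exists.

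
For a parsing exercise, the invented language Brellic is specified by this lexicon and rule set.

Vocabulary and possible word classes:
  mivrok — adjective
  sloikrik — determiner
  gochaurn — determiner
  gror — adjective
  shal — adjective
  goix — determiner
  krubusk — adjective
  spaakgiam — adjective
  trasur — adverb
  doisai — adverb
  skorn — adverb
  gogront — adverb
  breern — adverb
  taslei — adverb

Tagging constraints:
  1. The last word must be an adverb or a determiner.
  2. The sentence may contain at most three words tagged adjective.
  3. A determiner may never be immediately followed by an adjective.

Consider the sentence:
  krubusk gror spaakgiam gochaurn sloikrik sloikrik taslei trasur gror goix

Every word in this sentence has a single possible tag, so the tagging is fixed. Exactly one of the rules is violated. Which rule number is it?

2

Fixed tagging: adjective adjective adjective determiner determiner determiner adverb adverb adjective determiner.
Applying the rules: R1 ✓, R2 ✗, R3 ✓.
Only rule 2 fails.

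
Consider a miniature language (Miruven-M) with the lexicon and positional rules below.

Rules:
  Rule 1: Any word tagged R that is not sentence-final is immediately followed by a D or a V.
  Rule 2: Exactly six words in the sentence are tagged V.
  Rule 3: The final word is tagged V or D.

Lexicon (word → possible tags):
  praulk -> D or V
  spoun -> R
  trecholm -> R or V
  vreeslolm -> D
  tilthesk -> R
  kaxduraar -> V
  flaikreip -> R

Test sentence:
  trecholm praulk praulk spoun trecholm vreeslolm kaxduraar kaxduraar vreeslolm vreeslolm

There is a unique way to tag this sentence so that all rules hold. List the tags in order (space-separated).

Candidates per position — 1:trecholm {R,V}; 2:praulk {D,V}; 3:praulk {D,V}; 4:spoun {R}; 5:trecholm {R,V}; 6:vreeslolm {D}; 7:kaxduraar {V}; 8:kaxduraar {V}; 9:vreeslolm {D}; 10:vreeslolm {D}.
Position 1: tagging it R would leave rule 2 unsatisfiable, so it must be V.
Position 2: tagging it D would leave rule 2 unsatisfiable, so it must be V.
Position 3: tagging it D would leave rule 2 unsatisfiable, so it must be V.
Position 5: tagging it R would leave rule 1 unsatisfiable, so it must be V.
That leaves exactly one tagging: V V V R V D V V D D.
Check: rule 1 holds; rule 2 holds; rule 3 holds.

V V V R V D V V D D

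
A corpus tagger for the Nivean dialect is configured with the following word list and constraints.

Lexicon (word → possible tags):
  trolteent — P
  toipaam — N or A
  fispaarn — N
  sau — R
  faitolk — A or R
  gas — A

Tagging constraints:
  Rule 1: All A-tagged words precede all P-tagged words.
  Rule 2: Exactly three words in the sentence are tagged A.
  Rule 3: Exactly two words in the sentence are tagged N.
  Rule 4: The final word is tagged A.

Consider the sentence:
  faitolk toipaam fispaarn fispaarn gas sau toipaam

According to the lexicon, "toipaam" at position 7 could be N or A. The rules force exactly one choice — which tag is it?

Candidates per position — 1:faitolk {A,R}; 2:toipaam {N,A}; 3:fispaarn {N}; 4:fispaarn {N}; 5:gas {A}; 6:sau {R}; 7:toipaam {N,A}.
Position 2: N is ruled out by rule 3; that leaves A.
Position 7: N is ruled out by rule 3; that leaves A.
Position 1: A is ruled out by rule 2; that leaves R.
The unique satisfying tagging is: R A N N A R A.
Check: rule 1 ok; rule 2 ok; rule 3 ok; rule 4 ok.

A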